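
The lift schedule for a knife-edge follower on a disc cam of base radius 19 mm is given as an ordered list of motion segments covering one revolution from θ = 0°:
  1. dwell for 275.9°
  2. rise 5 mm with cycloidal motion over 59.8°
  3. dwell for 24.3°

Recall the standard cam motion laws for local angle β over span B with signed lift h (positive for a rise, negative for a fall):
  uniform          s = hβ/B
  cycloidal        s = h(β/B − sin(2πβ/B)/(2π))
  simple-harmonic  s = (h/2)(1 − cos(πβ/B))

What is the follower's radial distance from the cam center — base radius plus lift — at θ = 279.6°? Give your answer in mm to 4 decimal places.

seg 1 [0°–275.9°] dwell: s stays 0.0000
seg 2 [275.9°–335.7°] cycloidal, h=5: θ=279.6° here. β=3.7, B=59.8. 5·(0.0619 − sin(2π·0.0619)/(2π)) = 0.0077 → s = 0.0077
radial distance = base radius + s = 19 + 0.0077 = 19.0077

19.0077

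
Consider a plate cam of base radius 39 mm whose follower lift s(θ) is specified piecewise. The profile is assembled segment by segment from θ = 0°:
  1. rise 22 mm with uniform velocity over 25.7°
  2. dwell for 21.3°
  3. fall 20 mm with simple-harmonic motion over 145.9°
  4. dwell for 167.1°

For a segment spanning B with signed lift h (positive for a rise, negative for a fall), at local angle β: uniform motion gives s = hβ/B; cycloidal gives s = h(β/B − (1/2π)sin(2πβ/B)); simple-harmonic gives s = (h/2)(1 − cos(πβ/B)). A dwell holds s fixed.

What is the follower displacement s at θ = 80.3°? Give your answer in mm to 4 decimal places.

seg 1 [0°–25.7°] uniform, h=22: full span → s += 22 → s = 22.0000
seg 2 [25.7°–47°] dwell: s stays 22.0000
seg 3 [47°–192.9°] simple-harmonic, h=-20: θ=80.3° here. β=33.3, B=145.9. -20/2·(1 − cos(π·0.2282)) = -2.4624 → s = 19.5376

19.5376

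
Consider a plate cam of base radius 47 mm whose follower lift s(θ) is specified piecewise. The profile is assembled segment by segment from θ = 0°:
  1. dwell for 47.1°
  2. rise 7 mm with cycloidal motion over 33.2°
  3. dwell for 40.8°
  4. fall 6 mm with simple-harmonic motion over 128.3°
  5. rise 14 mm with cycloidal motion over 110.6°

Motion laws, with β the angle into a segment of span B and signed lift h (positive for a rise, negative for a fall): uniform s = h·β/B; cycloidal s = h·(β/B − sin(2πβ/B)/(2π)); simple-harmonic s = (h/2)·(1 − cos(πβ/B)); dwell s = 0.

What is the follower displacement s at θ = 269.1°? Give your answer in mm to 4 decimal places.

seg 1 [0°–47.1°] dwell: s stays 0.0000
seg 2 [47.1°–80.3°] cycloidal, h=7: full span → s += 7 → s = 7.0000
seg 3 [80.3°–121.1°] dwell: s stays 7.0000
seg 4 [121.1°–249.4°] simple-harmonic, h=-6: full span → s += -6 → s = 1.0000
seg 5 [249.4°–360°] cycloidal, h=14: θ=269.1° here. β=19.7, B=110.6. 14·(0.1781 − sin(2π·0.1781)/(2π)) = 0.4889 → s = 1.4889

1.4889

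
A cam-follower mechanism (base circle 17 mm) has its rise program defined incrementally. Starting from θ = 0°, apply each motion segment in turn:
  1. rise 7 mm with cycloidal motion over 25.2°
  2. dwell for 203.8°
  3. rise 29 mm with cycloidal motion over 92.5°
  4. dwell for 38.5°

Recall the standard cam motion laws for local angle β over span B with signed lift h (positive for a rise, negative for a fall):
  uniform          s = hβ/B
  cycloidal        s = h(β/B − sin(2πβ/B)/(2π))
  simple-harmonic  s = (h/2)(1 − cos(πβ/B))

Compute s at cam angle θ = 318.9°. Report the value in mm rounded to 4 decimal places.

seg 1 [0°–25.2°] cycloidal, h=7: full span → s += 7 → s = 7.0000
seg 2 [25.2°–229°] dwell: s stays 7.0000
seg 3 [229°–321.5°] cycloidal, h=29: θ=318.9° here. β=89.9, B=92.5. 29·(0.9719 − sin(2π·0.9719)/(2π)) = 28.9958 → s = 35.9958

35.9958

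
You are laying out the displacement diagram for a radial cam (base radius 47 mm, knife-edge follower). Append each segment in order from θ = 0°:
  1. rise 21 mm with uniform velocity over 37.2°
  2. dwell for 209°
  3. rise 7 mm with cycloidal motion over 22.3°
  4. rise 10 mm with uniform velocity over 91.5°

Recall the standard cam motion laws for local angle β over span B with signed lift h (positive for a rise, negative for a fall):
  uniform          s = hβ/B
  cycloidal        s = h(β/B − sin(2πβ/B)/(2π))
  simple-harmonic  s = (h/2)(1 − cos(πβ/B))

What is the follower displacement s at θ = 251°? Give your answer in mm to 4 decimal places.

seg 1 [0°–37.2°] uniform, h=21: full span → s += 21 → s = 21.0000
seg 2 [37.2°–246.2°] dwell: s stays 21.0000
seg 3 [246.2°–268.5°] cycloidal, h=7: θ=251° here. β=4.8, B=22.3. 7·(0.2152 − sin(2π·0.2152)/(2π)) = 0.4191 → s = 21.4191

21.4191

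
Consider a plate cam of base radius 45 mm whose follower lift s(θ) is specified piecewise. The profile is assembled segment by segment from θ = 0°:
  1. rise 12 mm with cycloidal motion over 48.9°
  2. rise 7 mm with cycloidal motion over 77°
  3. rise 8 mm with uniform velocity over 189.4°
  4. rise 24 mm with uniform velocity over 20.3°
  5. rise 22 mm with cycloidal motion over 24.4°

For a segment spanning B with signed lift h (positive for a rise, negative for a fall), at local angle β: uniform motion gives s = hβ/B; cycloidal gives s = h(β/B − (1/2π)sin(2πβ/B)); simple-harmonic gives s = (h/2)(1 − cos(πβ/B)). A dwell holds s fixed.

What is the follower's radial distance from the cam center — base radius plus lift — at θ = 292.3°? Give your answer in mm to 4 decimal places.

seg 1 [0°–48.9°] cycloidal, h=12: full span → s += 12 → s = 12.0000
seg 2 [48.9°–125.9°] cycloidal, h=7: full span → s += 7 → s = 19.0000
seg 3 [125.9°–315.3°] uniform, h=8: θ=292.3° here. β=166.4, B=189.4. 8·166.4/189.4 = 7.0285 → s = 26.0285
radial distance = base radius + s = 45 + 26.0285 = 71.0285

71.0285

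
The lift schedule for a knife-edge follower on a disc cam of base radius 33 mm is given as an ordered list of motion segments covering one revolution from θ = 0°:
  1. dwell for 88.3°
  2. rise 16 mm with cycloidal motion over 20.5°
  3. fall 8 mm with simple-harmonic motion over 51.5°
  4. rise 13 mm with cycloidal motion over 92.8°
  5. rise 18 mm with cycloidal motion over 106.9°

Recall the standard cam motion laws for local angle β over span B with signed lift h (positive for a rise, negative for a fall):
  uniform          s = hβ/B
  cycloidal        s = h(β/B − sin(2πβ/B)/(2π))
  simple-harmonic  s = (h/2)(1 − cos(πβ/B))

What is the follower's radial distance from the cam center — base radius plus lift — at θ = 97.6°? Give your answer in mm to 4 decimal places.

seg 1 [0°–88.3°] dwell: s stays 0.0000
seg 2 [88.3°–108.8°] cycloidal, h=16: θ=97.6° here. β=9.3, B=20.5. 16·(0.4537 − sin(2π·0.4537)/(2π)) = 6.5275 → s = 6.5275
radial distance = base radius + s = 33 + 6.5275 = 39.5275

39.5275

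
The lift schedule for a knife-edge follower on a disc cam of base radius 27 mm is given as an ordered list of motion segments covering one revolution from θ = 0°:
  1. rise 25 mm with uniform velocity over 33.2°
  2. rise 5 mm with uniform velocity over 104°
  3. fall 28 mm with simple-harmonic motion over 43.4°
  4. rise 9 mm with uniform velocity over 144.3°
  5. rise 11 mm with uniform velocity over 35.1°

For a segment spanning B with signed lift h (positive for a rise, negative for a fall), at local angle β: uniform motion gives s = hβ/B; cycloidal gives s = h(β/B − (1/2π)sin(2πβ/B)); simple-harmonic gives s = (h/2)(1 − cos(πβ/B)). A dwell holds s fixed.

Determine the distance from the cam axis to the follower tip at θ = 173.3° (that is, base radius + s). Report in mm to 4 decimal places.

seg 1 [0°–33.2°] uniform, h=25: full span → s += 25 → s = 25.0000
seg 2 [33.2°–137.2°] uniform, h=5: full span → s += 5 → s = 30.0000
seg 3 [137.2°–180.6°] simple-harmonic, h=-28: θ=173.3° here. β=36.1, B=43.4. -28/2·(1 − cos(π·0.8318)) = -26.0904 → s = 3.9096
radial distance = base radius + s = 27 + 3.9096 = 30.9096

30.9096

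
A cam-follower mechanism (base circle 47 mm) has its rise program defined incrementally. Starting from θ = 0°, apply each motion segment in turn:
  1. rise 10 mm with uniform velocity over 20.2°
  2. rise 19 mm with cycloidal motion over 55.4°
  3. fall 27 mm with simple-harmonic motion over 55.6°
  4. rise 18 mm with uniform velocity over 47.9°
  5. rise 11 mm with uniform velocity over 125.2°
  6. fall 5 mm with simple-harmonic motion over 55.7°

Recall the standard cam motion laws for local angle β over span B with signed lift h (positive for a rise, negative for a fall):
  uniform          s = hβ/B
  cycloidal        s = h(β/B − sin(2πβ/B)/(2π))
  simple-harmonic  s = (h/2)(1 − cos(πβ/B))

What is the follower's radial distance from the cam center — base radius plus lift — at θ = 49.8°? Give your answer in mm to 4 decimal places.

seg 1 [0°–20.2°] uniform, h=10: full span → s += 10 → s = 10.0000
seg 2 [20.2°–75.6°] cycloidal, h=19: θ=49.8° here. β=29.6, B=55.4. 19·(0.5343 − sin(2π·0.5343)/(2π)) = 10.7982 → s = 20.7982
radial distance = base radius + s = 47 + 20.7982 = 67.7982

67.7982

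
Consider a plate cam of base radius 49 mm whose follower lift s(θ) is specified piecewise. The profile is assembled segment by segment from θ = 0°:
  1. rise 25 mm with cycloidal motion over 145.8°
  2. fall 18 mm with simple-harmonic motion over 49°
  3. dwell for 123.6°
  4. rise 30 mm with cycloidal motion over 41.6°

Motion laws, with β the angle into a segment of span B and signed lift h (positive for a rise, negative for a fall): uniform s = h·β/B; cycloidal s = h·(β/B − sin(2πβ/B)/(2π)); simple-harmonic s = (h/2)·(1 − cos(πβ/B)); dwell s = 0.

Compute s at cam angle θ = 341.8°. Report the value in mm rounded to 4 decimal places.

seg 1 [0°–145.8°] cycloidal, h=25: full span → s += 25 → s = 25.0000
seg 2 [145.8°–194.8°] simple-harmonic, h=-18: full span → s += -18 → s = 7.0000
seg 3 [194.8°–318.4°] dwell: s stays 7.0000
seg 4 [318.4°–360°] cycloidal, h=30: θ=341.8° here. β=23.4, B=41.6. 30·(0.5625 − sin(2π·0.5625)/(2π)) = 18.7022 → s = 25.7022

25.7022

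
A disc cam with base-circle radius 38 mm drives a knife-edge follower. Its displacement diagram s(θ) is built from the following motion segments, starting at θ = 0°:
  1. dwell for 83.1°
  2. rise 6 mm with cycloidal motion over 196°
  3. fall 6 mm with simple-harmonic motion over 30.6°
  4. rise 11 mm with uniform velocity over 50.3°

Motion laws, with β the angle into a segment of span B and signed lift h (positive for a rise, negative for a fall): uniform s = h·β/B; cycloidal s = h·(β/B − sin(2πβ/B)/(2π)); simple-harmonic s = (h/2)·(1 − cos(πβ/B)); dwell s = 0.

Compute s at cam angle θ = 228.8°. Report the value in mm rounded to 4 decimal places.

seg 1 [0°–83.1°] dwell: s stays 0.0000
seg 2 [83.1°–279.1°] cycloidal, h=6: θ=228.8° here. β=145.7, B=196. 6·(0.7434 − sin(2π·0.7434)/(2π)) = 5.4143 → s = 5.4143

5.4143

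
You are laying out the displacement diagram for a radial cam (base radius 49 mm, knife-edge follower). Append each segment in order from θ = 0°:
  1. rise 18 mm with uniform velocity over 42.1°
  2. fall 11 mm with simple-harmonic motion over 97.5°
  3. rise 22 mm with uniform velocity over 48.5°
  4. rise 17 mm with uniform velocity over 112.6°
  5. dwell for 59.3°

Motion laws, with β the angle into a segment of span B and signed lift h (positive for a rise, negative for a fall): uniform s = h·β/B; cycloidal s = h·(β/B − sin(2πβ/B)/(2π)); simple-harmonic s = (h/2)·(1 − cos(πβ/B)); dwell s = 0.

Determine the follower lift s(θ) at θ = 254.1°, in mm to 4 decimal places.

seg 1 [0°–42.1°] uniform, h=18: full span → s += 18 → s = 18.0000
seg 2 [42.1°–139.6°] simple-harmonic, h=-11: full span → s += -11 → s = 7.0000
seg 3 [139.6°–188.1°] uniform, h=22: full span → s += 22 → s = 29.0000
seg 4 [188.1°–300.7°] uniform, h=17: θ=254.1° here. β=66, B=112.6. 17·66/112.6 = 9.9645 → s = 38.9645

38.9645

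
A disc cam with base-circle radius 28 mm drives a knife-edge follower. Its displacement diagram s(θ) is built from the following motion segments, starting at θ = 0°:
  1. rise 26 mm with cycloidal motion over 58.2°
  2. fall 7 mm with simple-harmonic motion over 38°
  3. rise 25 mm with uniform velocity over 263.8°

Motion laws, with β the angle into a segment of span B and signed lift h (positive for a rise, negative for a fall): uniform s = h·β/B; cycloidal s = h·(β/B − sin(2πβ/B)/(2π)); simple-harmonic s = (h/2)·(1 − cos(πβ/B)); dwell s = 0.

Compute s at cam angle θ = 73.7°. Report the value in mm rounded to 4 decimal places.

seg 1 [0°–58.2°] cycloidal, h=26: full span → s += 26 → s = 26.0000
seg 2 [58.2°–96.2°] simple-harmonic, h=-7: θ=73.7° here. β=15.5, B=38. -7/2·(1 − cos(π·0.4079)) = -2.5013 → s = 23.4987

23.4987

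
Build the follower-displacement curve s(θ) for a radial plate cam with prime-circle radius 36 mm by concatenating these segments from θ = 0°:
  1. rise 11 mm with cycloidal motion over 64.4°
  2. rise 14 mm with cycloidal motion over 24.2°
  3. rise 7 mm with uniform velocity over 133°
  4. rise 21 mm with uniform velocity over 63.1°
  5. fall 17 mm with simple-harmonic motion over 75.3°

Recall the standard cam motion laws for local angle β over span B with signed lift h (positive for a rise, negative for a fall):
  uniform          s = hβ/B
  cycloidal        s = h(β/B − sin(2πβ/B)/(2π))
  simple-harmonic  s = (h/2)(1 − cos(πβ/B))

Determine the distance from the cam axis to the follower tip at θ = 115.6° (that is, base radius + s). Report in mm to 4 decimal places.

seg 1 [0°–64.4°] cycloidal, h=11: full span → s += 11 → s = 11.0000
seg 2 [64.4°–88.6°] cycloidal, h=14: full span → s += 14 → s = 25.0000
seg 3 [88.6°–221.6°] uniform, h=7: θ=115.6° here. β=27, B=133. 7·27/133 = 1.4211 → s = 26.4211
radial distance = base radius + s = 36 + 26.4211 = 62.4211

62.4211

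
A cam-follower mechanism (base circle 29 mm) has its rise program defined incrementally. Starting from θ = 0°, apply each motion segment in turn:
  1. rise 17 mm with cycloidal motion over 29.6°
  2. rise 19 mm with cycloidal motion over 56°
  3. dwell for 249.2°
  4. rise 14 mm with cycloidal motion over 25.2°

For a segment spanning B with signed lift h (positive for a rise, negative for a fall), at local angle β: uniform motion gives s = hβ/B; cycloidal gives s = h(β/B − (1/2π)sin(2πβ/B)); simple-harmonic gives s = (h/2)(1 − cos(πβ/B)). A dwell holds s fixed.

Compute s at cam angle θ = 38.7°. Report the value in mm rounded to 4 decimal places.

seg 1 [0°–29.6°] cycloidal, h=17: full span → s += 17 → s = 17.0000
seg 2 [29.6°–85.6°] cycloidal, h=19: θ=38.7° here. β=9.1, B=56. 19·(0.1625 − sin(2π·0.1625)/(2π)) = 0.5092 → s = 17.5092

17.5092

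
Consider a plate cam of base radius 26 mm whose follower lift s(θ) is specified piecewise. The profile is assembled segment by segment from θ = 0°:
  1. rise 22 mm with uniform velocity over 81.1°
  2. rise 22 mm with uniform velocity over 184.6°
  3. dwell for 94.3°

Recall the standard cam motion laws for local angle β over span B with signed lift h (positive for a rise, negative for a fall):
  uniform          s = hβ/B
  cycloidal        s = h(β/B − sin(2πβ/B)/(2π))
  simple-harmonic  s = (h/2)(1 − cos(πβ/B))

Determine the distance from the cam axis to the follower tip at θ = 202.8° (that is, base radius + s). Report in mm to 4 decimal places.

seg 1 [0°–81.1°] uniform, h=22: full span → s += 22 → s = 22.0000
seg 2 [81.1°–265.7°] uniform, h=22: θ=202.8° here. β=121.7, B=184.6. 22·121.7/184.6 = 14.5038 → s = 36.5038
radial distance = base radius + s = 26 + 36.5038 = 62.5038

62.5038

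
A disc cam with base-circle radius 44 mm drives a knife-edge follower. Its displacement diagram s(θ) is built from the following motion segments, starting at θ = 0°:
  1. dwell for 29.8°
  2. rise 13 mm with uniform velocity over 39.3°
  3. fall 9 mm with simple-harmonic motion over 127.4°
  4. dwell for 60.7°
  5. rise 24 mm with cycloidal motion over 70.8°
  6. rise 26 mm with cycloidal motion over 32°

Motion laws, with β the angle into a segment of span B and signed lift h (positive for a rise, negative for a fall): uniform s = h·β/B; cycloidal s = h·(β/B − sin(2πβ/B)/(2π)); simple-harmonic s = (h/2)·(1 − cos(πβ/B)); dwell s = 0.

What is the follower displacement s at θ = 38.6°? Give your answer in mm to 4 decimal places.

seg 1 [0°–29.8°] dwell: s stays 0.0000
seg 2 [29.8°–69.1°] uniform, h=13: θ=38.6° here. β=8.8, B=39.3. 13·8.8/39.3 = 2.9109 → s = 2.9109

2.9109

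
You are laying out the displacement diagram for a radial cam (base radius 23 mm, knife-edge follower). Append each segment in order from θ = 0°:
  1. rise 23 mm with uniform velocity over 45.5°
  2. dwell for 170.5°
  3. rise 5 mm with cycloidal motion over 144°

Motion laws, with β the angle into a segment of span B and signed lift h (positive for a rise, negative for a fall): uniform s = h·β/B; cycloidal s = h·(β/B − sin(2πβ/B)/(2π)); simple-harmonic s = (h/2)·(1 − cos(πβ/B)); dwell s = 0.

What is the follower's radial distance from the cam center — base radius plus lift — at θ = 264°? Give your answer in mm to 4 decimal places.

seg 1 [0°–45.5°] uniform, h=23: full span → s += 23 → s = 23.0000
seg 2 [45.5°–216°] dwell: s stays 23.0000
seg 3 [216°–360°] cycloidal, h=5: θ=264° here. β=48, B=144. 5·(0.3333 − sin(2π·0.3333)/(2π)) = 0.9775 → s = 23.9775
radial distance = base radius + s = 23 + 23.9775 = 46.9775

46.9775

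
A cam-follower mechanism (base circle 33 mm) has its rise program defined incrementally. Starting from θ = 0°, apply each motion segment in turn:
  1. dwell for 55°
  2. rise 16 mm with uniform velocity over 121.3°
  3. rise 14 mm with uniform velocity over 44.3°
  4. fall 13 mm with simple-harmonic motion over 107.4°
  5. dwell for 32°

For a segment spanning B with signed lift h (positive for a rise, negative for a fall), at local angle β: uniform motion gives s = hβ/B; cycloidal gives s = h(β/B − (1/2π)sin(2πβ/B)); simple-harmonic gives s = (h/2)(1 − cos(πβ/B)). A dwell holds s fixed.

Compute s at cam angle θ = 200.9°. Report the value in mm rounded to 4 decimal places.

seg 1 [0°–55°] dwell: s stays 0.0000
seg 2 [55°–176.3°] uniform, h=16: full span → s += 16 → s = 16.0000
seg 3 [176.3°–220.6°] uniform, h=14: θ=200.9° here. β=24.6, B=44.3. 14·24.6/44.3 = 7.7743 → s = 23.7743

23.7743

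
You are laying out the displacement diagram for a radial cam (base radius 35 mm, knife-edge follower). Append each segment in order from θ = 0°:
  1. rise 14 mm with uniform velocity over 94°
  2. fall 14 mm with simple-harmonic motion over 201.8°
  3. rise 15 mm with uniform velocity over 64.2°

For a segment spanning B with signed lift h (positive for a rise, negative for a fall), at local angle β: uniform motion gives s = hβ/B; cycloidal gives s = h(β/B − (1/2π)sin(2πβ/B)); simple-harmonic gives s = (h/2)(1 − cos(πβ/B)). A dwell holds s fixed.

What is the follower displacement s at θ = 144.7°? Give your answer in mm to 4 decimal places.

seg 1 [0°–94°] uniform, h=14: full span → s += 14 → s = 14.0000
seg 2 [94°–295.8°] simple-harmonic, h=-14: θ=144.7° here. β=50.7, B=201.8. -14/2·(1 − cos(π·0.2512)) = -2.0696 → s = 11.9304

11.9304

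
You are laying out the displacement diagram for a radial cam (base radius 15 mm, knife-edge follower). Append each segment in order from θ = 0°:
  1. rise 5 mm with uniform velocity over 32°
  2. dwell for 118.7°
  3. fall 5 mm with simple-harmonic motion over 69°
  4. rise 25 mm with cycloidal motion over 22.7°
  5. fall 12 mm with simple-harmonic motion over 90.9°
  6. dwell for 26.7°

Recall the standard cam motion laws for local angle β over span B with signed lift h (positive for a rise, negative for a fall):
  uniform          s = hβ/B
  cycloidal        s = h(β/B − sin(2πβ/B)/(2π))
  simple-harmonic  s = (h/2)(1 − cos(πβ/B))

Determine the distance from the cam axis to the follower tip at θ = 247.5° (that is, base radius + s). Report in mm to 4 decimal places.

seg 1 [0°–32°] uniform, h=5: full span → s += 5 → s = 5.0000
seg 2 [32°–150.7°] dwell: s stays 5.0000
seg 3 [150.7°–219.7°] simple-harmonic, h=-5: full span → s += -5 → s = 0.0000
seg 4 [219.7°–242.4°] cycloidal, h=25: full span → s += 25 → s = 25.0000
seg 5 [242.4°–333.3°] simple-harmonic, h=-12: θ=247.5° here. β=5.1, B=90.9. -12/2·(1 − cos(π·0.0561)) = -0.0930 → s = 24.9070
radial distance = base radius + s = 15 + 24.9070 = 39.9070

39.9070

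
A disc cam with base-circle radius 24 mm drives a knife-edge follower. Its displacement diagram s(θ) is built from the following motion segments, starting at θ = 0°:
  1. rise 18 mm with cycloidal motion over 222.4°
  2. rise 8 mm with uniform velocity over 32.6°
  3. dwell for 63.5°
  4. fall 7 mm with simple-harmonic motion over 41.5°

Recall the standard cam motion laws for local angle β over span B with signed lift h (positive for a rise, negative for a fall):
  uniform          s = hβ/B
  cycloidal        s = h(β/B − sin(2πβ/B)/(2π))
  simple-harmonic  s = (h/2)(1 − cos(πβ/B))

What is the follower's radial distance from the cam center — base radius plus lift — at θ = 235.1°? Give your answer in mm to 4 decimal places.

seg 1 [0°–222.4°] cycloidal, h=18: full span → s += 18 → s = 18.0000
seg 2 [222.4°–255°] uniform, h=8: θ=235.1° here. β=12.7, B=32.6. 8·12.7/32.6 = 3.1166 → s = 21.1166
radial distance = base radius + s = 24 + 21.1166 = 45.1166

45.1166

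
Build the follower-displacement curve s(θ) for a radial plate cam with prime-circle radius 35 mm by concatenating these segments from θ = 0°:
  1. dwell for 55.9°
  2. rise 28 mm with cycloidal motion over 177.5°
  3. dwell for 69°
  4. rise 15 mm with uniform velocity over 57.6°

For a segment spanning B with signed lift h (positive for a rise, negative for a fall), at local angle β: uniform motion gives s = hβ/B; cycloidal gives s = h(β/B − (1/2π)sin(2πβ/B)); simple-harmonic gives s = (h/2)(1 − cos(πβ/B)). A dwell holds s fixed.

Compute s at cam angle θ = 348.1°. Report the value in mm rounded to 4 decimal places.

seg 1 [0°–55.9°] dwell: s stays 0.0000
seg 2 [55.9°–233.4°] cycloidal, h=28: full span → s += 28 → s = 28.0000
seg 3 [233.4°–302.4°] dwell: s stays 28.0000
seg 4 [302.4°–360°] uniform, h=15: θ=348.1° here. β=45.7, B=57.6. 15·45.7/57.6 = 11.9010 → s = 39.9010

39.9010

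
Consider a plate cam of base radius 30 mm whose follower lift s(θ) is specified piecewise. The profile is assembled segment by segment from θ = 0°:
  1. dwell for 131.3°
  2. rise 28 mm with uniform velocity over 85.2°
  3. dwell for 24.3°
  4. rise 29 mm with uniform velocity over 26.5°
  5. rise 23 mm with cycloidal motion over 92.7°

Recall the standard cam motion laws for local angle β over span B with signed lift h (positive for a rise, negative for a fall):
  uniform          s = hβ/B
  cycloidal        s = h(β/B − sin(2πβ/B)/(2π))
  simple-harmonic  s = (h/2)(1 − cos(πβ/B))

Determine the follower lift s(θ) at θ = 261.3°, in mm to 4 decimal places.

seg 1 [0°–131.3°] dwell: s stays 0.0000
seg 2 [131.3°–216.5°] uniform, h=28: full span → s += 28 → s = 28.0000
seg 3 [216.5°–240.8°] dwell: s stays 28.0000
seg 4 [240.8°–267.3°] uniform, h=29: θ=261.3° here. β=20.5, B=26.5. 29·20.5/26.5 = 22.4340 → s = 50.4340

50.4340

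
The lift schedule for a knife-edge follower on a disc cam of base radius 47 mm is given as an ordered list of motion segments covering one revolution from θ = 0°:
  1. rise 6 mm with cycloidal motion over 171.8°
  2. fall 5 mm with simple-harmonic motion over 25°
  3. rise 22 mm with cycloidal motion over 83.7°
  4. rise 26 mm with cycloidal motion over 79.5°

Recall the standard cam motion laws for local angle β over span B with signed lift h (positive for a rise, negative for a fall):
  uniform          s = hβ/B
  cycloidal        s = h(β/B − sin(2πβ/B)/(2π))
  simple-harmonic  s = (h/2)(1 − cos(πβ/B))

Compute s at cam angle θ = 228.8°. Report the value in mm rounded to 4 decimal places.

seg 1 [0°–171.8°] cycloidal, h=6: full span → s += 6 → s = 6.0000
seg 2 [171.8°–196.8°] simple-harmonic, h=-5: full span → s += -5 → s = 1.0000
seg 3 [196.8°–280.5°] cycloidal, h=22: θ=228.8° here. β=32, B=83.7. 22·(0.3823 − sin(2π·0.3823)/(2π)) = 6.0515 → s = 7.0515

7.0515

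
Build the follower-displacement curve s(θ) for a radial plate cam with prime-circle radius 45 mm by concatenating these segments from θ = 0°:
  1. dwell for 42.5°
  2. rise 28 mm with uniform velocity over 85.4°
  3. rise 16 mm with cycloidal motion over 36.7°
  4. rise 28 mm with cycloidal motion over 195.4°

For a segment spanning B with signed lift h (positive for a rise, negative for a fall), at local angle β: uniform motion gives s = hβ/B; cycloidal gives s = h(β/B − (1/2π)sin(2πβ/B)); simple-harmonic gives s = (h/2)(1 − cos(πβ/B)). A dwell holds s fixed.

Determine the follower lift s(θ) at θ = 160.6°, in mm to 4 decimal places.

seg 1 [0°–42.5°] dwell: s stays 0.0000
seg 2 [42.5°–127.9°] uniform, h=28: full span → s += 28 → s = 28.0000
seg 3 [127.9°–164.6°] cycloidal, h=16: θ=160.6° here. β=32.7, B=36.7. 16·(0.8910 − sin(2π·0.8910)/(2π)) = 15.8669 → s = 43.8669

43.8669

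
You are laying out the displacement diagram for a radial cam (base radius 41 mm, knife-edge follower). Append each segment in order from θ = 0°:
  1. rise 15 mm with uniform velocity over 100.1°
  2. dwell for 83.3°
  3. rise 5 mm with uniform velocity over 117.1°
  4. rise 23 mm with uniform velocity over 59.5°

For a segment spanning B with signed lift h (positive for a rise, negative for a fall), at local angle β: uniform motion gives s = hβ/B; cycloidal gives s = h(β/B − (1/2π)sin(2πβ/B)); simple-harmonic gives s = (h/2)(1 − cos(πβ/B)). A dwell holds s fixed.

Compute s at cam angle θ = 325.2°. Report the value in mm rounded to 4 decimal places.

seg 1 [0°–100.1°] uniform, h=15: full span → s += 15 → s = 15.0000
seg 2 [100.1°–183.4°] dwell: s stays 15.0000
seg 3 [183.4°–300.5°] uniform, h=5: full span → s += 5 → s = 20.0000
seg 4 [300.5°–360°] uniform, h=23: θ=325.2° here. β=24.7, B=59.5. 23·24.7/59.5 = 9.5479 → s = 29.5479

29.5479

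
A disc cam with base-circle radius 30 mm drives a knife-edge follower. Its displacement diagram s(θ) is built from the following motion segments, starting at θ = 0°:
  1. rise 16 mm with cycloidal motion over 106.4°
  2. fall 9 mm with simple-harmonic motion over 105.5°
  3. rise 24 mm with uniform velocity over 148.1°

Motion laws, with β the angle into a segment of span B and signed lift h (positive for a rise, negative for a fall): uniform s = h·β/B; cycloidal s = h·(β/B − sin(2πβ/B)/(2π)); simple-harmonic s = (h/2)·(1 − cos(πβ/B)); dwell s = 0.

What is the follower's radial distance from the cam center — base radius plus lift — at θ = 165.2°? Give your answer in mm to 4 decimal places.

seg 1 [0°–106.4°] cycloidal, h=16: full span → s += 16 → s = 16.0000
seg 2 [106.4°–211.9°] simple-harmonic, h=-9: θ=165.2° here. β=58.8, B=105.5. -9/2·(1 − cos(π·0.5573)) = -5.3063 → s = 10.6937
radial distance = base radius + s = 30 + 10.6937 = 40.6937

40.6937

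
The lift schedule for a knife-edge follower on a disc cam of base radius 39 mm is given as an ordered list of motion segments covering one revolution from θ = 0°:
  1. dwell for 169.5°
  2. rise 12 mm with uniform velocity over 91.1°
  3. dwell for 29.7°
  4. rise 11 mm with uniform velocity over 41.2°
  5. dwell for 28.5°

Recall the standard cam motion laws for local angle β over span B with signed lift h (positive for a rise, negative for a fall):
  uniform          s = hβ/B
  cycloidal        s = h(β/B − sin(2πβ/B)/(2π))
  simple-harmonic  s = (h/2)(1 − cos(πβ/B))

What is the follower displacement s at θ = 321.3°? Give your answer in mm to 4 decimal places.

seg 1 [0°–169.5°] dwell: s stays 0.0000
seg 2 [169.5°–260.6°] uniform, h=12: full span → s += 12 → s = 12.0000
seg 3 [260.6°–290.3°] dwell: s stays 12.0000
seg 4 [290.3°–331.5°] uniform, h=11: θ=321.3° here. β=31, B=41.2. 11·31/41.2 = 8.2767 → s = 20.2767

20.2767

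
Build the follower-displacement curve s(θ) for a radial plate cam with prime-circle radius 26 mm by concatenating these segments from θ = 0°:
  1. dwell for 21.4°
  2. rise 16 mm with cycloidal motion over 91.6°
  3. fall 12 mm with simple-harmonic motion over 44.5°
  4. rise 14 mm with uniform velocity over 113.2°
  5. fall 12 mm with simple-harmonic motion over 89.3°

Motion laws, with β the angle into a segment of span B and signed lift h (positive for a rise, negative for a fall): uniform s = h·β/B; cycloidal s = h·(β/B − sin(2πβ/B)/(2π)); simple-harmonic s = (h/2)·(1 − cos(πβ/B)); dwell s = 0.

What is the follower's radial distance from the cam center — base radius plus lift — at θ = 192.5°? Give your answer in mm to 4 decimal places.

seg 1 [0°–21.4°] dwell: s stays 0.0000
seg 2 [21.4°–113°] cycloidal, h=16: full span → s += 16 → s = 16.0000
seg 3 [113°–157.5°] simple-harmonic, h=-12: full span → s += -12 → s = 4.0000
seg 4 [157.5°–270.7°] uniform, h=14: θ=192.5° here. β=35, B=113.2. 14·35/113.2 = 4.3286 → s = 8.3286
radial distance = base radius + s = 26 + 8.3286 = 34.3286

34.3286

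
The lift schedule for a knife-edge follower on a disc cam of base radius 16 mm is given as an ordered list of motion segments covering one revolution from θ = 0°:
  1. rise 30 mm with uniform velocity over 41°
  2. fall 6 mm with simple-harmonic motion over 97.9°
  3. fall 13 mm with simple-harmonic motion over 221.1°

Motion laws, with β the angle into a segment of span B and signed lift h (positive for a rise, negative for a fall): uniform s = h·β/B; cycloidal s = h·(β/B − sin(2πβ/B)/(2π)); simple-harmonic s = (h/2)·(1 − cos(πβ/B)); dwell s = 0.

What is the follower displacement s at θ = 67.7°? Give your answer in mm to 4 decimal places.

seg 1 [0°–41°] uniform, h=30: full span → s += 30 → s = 30.0000
seg 2 [41°–138.9°] simple-harmonic, h=-6: θ=67.7° here. β=26.7, B=97.9. -6/2·(1 − cos(π·0.2727)) = -1.0354 → s = 28.9646

28.9646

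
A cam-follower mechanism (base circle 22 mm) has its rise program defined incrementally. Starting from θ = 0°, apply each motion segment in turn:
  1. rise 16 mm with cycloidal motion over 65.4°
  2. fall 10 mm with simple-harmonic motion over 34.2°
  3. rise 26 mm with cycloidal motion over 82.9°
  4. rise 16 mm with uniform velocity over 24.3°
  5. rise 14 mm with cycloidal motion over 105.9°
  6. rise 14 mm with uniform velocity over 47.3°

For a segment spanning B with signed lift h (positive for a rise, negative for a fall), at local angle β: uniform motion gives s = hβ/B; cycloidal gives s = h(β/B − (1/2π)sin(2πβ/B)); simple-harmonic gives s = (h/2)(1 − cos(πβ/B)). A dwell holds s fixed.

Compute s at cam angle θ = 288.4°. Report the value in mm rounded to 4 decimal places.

seg 1 [0°–65.4°] cycloidal, h=16: full span → s += 16 → s = 16.0000
seg 2 [65.4°–99.6°] simple-harmonic, h=-10: full span → s += -10 → s = 6.0000
seg 3 [99.6°–182.5°] cycloidal, h=26: full span → s += 26 → s = 32.0000
seg 4 [182.5°–206.8°] uniform, h=16: full span → s += 16 → s = 48.0000
seg 5 [206.8°–312.7°] cycloidal, h=14: θ=288.4° here. β=81.6, B=105.9. 14·(0.7705 − sin(2π·0.7705)/(2π)) = 12.9972 → s = 60.9972

60.9972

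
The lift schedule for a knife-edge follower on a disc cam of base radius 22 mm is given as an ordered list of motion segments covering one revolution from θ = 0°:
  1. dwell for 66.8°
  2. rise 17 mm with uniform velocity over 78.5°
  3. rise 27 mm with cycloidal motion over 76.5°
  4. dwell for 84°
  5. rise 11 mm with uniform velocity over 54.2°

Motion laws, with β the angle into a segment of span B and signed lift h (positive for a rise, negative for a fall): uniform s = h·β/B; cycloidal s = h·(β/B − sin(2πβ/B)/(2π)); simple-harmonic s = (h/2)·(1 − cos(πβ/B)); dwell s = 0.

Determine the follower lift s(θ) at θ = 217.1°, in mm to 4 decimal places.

seg 1 [0°–66.8°] dwell: s stays 0.0000
seg 2 [66.8°–145.3°] uniform, h=17: full span → s += 17 → s = 17.0000
seg 3 [145.3°–221.8°] cycloidal, h=27: θ=217.1° here. β=71.8, B=76.5. 27·(0.9386 − sin(2π·0.9386)/(2π)) = 26.9591 → s = 43.9591

43.9591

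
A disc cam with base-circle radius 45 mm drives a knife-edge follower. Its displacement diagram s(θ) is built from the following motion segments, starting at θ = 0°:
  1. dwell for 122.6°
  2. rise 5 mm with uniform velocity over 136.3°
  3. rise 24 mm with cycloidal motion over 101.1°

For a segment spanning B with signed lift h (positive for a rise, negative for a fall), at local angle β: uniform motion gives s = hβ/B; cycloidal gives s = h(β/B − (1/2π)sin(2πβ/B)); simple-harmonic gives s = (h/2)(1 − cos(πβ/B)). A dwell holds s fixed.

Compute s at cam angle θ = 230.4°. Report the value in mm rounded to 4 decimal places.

seg 1 [0°–122.6°] dwell: s stays 0.0000
seg 2 [122.6°–258.9°] uniform, h=5: θ=230.4° here. β=107.8, B=136.3. 5·107.8/136.3 = 3.9545 → s = 3.9545

3.9545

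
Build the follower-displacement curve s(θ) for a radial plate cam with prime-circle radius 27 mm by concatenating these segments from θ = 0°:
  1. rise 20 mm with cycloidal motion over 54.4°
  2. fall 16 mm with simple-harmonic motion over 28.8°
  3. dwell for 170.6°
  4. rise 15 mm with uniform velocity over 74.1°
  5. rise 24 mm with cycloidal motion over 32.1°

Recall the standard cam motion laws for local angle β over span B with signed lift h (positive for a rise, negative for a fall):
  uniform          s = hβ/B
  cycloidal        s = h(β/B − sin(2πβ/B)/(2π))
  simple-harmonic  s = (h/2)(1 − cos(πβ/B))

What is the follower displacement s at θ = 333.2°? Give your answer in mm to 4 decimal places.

seg 1 [0°–54.4°] cycloidal, h=20: full span → s += 20 → s = 20.0000
seg 2 [54.4°–83.2°] simple-harmonic, h=-16: full span → s += -16 → s = 4.0000
seg 3 [83.2°–253.8°] dwell: s stays 4.0000
seg 4 [253.8°–327.9°] uniform, h=15: full span → s += 15 → s = 19.0000
seg 5 [327.9°–360°] cycloidal, h=24: θ=333.2° here. β=5.3, B=32.1. 24·(0.1651 − sin(2π·0.1651)/(2π)) = 0.6735 → s = 19.6735

19.6735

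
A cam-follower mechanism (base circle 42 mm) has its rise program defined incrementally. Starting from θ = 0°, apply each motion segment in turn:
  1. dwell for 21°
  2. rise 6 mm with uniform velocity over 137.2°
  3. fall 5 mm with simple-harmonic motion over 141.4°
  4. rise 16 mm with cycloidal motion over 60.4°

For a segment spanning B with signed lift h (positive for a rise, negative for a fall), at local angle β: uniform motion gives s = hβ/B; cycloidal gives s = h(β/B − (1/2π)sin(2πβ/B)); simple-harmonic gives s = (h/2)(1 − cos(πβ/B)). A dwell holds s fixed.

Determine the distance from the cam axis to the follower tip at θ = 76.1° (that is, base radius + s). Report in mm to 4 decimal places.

seg 1 [0°–21°] dwell: s stays 0.0000
seg 2 [21°–158.2°] uniform, h=6: θ=76.1° here. β=55.1, B=137.2. 6·55.1/137.2 = 2.4096 → s = 2.4096
radial distance = base radius + s = 42 + 2.4096 = 44.4096

44.4096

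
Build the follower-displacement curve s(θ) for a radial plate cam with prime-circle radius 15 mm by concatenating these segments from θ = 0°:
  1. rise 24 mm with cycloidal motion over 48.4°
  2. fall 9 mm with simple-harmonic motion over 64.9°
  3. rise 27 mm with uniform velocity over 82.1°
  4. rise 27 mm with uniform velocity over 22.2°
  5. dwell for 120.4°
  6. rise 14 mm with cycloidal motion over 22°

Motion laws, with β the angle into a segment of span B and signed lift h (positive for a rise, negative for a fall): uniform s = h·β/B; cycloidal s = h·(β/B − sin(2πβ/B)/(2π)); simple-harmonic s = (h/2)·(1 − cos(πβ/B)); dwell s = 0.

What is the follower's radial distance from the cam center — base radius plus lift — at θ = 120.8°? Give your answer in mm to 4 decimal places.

seg 1 [0°–48.4°] cycloidal, h=24: full span → s += 24 → s = 24.0000
seg 2 [48.4°–113.3°] simple-harmonic, h=-9: full span → s += -9 → s = 15.0000
seg 3 [113.3°–195.4°] uniform, h=27: θ=120.8° here. β=7.5, B=82.1. 27·7.5/82.1 = 2.4665 → s = 17.4665
radial distance = base radius + s = 15 + 17.4665 = 32.4665

32.4665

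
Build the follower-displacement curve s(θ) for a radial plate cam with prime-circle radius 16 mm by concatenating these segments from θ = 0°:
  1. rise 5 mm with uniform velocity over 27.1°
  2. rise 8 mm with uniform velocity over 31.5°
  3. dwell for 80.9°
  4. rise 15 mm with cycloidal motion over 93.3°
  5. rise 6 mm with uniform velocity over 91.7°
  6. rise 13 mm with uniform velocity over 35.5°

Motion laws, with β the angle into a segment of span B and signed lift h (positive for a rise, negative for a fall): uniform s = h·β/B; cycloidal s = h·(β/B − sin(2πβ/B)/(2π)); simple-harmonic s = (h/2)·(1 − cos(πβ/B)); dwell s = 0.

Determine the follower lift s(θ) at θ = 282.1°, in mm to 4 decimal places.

seg 1 [0°–27.1°] uniform, h=5: full span → s += 5 → s = 5.0000
seg 2 [27.1°–58.6°] uniform, h=8: full span → s += 8 → s = 13.0000
seg 3 [58.6°–139.5°] dwell: s stays 13.0000
seg 4 [139.5°–232.8°] cycloidal, h=15: full span → s += 15 → s = 28.0000
seg 5 [232.8°–324.5°] uniform, h=6: θ=282.1° here. β=49.3, B=91.7. 6·49.3/91.7 = 3.2257 → s = 31.2257

31.2257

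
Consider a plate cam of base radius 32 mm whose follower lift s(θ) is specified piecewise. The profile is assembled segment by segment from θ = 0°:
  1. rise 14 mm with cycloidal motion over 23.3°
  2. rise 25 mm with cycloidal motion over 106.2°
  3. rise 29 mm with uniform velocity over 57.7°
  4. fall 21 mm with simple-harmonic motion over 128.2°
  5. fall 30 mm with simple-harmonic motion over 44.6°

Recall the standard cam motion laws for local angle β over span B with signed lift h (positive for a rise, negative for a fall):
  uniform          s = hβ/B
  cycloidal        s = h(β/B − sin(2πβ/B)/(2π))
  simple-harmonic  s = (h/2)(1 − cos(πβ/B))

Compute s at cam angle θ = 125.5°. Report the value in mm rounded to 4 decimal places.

seg 1 [0°–23.3°] cycloidal, h=14: full span → s += 14 → s = 14.0000
seg 2 [23.3°–129.5°] cycloidal, h=25: θ=125.5° here. β=102.2, B=106.2. 25·(0.9623 − sin(2π·0.9623)/(2π)) = 24.9912 → s = 38.9912

38.9912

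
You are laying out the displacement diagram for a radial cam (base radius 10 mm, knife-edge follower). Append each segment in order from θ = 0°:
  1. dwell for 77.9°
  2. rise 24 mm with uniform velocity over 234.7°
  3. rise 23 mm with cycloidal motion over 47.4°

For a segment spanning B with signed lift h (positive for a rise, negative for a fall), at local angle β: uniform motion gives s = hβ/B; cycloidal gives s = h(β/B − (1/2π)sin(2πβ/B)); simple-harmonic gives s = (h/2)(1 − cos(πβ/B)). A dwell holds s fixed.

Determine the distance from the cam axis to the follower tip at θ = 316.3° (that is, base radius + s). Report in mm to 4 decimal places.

seg 1 [0°–77.9°] dwell: s stays 0.0000
seg 2 [77.9°–312.6°] uniform, h=24: full span → s += 24 → s = 24.0000
seg 3 [312.6°–360°] cycloidal, h=23: θ=316.3° here. β=3.7, B=47.4. 23·(0.0781 − sin(2π·0.0781)/(2π)) = 0.0711 → s = 24.0711
radial distance = base radius + s = 10 + 24.0711 = 34.0711

34.0711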